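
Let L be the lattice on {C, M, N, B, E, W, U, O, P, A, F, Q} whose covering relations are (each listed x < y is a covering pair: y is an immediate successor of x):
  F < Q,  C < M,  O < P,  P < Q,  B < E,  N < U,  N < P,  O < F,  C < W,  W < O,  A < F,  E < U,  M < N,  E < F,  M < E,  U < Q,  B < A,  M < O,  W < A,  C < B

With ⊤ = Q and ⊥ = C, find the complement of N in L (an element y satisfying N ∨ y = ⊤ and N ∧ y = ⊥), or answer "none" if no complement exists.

Need y with N ∨ y = Q and N ∧ y = C.
Checking each element gives: A.

A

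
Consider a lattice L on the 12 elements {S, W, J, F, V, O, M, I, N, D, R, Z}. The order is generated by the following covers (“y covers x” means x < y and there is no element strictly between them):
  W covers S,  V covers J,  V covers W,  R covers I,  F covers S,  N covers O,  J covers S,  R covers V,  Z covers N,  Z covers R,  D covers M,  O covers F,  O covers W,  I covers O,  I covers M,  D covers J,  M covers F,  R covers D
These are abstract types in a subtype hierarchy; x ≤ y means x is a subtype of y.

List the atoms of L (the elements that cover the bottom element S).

F, J, W

The atoms are exactly the elements that cover S: F, J, W.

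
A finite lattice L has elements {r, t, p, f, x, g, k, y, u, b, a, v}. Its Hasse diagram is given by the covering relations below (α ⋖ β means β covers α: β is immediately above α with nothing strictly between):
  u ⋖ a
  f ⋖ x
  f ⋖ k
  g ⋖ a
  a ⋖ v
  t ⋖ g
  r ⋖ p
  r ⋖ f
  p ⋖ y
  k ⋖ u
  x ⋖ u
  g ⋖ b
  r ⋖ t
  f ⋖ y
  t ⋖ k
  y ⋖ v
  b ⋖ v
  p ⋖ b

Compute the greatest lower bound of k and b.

t

Common lower bounds of {k, b}: r, t.
The greatest among these is t.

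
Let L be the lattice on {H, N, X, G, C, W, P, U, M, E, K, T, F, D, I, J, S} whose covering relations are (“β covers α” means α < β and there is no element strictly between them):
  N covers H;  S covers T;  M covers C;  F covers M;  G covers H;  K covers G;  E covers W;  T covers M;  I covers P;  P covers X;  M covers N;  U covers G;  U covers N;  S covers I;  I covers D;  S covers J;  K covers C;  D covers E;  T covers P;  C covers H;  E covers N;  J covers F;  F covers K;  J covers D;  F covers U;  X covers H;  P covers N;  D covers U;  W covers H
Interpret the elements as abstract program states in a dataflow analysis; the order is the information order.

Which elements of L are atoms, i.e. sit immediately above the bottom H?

C, G, N, W, X

The atoms are exactly the elements that cover H: C, G, N, W, X.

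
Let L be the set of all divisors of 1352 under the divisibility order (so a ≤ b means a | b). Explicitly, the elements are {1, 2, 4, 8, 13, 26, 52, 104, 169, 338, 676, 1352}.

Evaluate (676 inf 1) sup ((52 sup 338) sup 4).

676

676 ∧ 1 = 1
52 ∨ 338 = 676
676 ∨ 4 = 676
1 ∨ 676 = 676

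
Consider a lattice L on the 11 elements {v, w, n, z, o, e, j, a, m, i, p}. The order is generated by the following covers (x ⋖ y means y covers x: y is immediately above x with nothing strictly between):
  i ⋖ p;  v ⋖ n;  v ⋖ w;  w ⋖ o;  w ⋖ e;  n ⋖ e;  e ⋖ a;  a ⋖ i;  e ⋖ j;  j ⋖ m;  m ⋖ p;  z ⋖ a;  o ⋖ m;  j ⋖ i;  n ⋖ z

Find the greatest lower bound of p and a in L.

Common lower bounds of {p, a}: a, e, n, v, w, z.
The greatest among these is a.

a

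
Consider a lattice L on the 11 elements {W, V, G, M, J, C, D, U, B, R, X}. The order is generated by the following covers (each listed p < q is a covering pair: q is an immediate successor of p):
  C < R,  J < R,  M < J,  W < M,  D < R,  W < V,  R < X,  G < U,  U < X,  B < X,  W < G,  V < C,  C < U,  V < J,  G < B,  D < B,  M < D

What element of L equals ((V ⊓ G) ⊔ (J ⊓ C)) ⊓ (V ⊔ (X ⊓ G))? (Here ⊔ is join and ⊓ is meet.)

V ∧ G = W
J ∧ C = V
W ∨ V = V
X ∧ G = G
V ∨ G = U
V ∧ U = V

V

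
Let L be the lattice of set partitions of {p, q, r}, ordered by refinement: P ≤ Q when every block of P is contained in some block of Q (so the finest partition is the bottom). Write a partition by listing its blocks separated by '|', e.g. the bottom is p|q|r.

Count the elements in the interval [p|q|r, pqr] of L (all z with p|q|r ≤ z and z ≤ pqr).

The interval [p|q|r, pqr] = {pqr, pq|r, pr|q, p|qr, p|q|r}, which has 5 elements.

5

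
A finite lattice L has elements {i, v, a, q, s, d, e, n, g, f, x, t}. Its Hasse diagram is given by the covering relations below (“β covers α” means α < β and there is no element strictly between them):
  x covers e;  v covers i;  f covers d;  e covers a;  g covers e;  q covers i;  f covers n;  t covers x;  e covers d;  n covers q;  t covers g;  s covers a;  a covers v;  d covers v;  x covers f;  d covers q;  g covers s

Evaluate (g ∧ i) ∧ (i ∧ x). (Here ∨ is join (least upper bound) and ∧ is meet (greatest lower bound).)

g ∧ i = i
i ∧ x = i
i ∧ i = i

i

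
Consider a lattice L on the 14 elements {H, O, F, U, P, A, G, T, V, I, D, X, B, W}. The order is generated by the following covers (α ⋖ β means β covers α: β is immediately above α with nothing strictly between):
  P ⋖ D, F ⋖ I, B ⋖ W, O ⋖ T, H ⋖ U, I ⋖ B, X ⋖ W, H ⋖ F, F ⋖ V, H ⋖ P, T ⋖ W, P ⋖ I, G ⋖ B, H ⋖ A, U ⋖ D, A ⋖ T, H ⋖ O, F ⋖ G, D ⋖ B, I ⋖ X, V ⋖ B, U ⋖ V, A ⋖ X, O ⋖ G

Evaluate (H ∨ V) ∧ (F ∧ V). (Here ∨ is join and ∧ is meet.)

F

H ∨ V = V
F ∧ V = F
V ∧ F = F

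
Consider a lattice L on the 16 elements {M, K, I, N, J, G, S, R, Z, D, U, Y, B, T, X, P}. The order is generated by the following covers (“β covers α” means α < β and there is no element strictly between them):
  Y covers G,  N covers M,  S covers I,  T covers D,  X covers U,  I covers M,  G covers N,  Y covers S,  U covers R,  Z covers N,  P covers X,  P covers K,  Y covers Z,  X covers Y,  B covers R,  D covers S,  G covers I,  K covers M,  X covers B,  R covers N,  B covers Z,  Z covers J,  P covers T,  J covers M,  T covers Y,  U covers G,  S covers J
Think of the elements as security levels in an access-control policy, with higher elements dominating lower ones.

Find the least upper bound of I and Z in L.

Y

Common upper bounds of {I, Z}: P, T, X, Y.
The least among these is Y.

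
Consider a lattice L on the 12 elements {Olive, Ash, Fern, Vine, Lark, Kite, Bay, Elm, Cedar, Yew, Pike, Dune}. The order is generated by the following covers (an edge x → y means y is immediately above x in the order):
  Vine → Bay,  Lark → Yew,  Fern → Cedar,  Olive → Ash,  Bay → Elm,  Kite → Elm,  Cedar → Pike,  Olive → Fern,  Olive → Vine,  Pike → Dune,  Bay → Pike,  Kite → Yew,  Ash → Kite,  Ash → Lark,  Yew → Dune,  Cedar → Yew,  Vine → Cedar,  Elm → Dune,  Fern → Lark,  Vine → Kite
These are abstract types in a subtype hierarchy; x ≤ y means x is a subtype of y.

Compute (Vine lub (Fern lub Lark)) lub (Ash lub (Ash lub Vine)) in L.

Yew

Fern ∨ Lark = Lark
Vine ∨ Lark = Yew
Ash ∨ Vine = Kite
Ash ∨ Kite = Kite
Yew ∨ Kite = Yew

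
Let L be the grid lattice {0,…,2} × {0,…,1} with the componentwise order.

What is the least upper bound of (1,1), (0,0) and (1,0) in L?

(1,1)

In a product of chains, the join is componentwise max, giving (1,1).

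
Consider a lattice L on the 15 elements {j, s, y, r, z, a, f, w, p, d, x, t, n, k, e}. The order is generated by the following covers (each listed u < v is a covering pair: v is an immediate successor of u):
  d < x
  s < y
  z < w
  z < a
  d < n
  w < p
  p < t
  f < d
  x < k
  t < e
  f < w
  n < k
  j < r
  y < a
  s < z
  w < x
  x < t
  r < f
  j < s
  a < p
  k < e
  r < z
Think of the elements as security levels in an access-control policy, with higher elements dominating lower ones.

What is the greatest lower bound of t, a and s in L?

s

Common lower bounds of {t, a, s}: j, s.
The greatest among these is s.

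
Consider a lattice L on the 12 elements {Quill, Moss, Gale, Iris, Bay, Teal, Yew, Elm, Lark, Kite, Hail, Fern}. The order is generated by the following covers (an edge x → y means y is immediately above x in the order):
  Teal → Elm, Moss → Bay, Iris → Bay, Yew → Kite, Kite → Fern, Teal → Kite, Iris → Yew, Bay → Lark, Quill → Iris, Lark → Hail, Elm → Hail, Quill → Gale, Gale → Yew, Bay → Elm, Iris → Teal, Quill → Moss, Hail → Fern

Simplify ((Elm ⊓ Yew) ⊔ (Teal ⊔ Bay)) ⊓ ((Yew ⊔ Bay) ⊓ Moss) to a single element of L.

Elm ∧ Yew = Iris
Teal ∨ Bay = Elm
Iris ∨ Elm = Elm
Yew ∨ Bay = Fern
Fern ∧ Moss = Moss
Elm ∧ Moss = Moss

Moss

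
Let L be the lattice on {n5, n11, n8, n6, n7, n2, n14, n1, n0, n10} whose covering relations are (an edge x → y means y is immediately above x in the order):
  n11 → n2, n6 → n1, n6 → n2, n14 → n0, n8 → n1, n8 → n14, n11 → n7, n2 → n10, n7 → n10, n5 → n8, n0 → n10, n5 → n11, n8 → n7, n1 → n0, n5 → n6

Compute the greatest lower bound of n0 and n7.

n8

Common lower bounds of {n0, n7}: n5, n8.
The greatest among these is n8.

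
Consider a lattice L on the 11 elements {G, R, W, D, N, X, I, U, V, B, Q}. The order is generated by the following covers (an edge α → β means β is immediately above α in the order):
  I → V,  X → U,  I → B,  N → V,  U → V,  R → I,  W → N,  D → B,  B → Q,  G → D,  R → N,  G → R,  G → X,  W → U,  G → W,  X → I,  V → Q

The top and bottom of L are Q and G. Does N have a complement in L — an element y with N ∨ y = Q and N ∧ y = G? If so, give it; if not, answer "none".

D

Need y with N ∨ y = Q and N ∧ y = G.
Checking each element gives: D.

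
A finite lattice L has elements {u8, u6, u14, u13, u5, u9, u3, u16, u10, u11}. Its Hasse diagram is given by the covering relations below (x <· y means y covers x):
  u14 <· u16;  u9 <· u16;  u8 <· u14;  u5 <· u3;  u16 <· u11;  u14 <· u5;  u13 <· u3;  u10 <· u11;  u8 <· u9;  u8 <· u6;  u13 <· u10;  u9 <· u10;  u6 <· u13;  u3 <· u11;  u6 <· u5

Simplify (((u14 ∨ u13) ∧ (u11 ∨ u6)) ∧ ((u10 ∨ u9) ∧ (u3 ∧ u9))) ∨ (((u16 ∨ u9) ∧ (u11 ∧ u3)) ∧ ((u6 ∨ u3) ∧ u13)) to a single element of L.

u14 ∨ u13 = u3
u11 ∨ u6 = u11
u3 ∧ u11 = u3
u10 ∨ u9 = u10
u3 ∧ u9 = u8
u10 ∧ u8 = u8
u3 ∧ u8 = u8
u16 ∨ u9 = u16
u11 ∧ u3 = u3
u16 ∧ u3 = u14
u6 ∨ u3 = u3
u3 ∧ u13 = u13
u14 ∧ u13 = u8
u8 ∨ u8 = u8

u8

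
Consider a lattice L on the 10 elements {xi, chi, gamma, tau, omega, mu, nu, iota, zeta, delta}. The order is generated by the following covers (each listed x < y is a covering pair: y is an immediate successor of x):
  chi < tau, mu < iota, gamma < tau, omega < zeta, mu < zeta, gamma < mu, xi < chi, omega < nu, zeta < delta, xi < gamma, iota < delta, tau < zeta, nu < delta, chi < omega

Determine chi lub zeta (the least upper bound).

Common upper bounds of {chi, zeta}: delta, zeta.
The least among these is zeta.

zeta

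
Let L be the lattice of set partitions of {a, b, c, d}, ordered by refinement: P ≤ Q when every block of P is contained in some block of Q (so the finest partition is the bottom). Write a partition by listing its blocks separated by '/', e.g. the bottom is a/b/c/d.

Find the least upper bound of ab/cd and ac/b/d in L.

abcd

Common upper bounds of {ab/cd, ac/b/d}: abcd.
The least among these is abcd.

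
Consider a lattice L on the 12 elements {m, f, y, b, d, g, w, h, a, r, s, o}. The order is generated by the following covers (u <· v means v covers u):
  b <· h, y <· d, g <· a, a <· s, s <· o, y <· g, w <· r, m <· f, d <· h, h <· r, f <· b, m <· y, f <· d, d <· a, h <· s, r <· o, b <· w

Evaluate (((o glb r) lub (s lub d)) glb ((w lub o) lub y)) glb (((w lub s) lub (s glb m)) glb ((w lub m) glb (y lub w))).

w

o ∧ r = r
s ∨ d = s
r ∨ s = o
w ∨ o = o
o ∨ y = o
o ∧ o = o
w ∨ s = o
s ∧ m = m
o ∨ m = o
w ∨ m = w
y ∨ w = r
w ∧ r = w
o ∧ w = w
o ∧ w = w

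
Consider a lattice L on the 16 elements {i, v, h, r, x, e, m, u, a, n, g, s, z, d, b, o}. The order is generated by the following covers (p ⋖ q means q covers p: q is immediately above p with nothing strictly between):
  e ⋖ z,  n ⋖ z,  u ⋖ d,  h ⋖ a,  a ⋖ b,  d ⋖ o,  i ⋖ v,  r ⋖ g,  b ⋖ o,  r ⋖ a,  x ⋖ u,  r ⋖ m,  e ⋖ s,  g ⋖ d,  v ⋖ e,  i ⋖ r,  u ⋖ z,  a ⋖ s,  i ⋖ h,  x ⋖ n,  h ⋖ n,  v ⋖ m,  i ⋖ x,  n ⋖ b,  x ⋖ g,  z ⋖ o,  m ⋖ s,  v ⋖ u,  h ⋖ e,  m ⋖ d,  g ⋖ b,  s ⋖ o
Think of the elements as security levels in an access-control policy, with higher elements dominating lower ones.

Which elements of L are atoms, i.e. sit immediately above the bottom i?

h, r, v, x

The atoms are exactly the elements that cover i: h, r, v, x.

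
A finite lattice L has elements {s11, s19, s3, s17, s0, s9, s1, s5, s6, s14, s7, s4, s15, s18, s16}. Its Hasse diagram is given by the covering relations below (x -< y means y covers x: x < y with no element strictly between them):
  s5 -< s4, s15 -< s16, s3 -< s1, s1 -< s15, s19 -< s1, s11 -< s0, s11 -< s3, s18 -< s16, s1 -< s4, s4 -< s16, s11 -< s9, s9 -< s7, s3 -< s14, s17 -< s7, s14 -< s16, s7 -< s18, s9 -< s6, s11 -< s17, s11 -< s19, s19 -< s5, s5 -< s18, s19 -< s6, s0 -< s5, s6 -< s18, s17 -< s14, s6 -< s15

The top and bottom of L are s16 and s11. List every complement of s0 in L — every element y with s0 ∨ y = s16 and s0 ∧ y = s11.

s14, s15

Need y with s0 ∨ y = s16 and s0 ∧ y = s11.
Checking each element gives: s14, s15.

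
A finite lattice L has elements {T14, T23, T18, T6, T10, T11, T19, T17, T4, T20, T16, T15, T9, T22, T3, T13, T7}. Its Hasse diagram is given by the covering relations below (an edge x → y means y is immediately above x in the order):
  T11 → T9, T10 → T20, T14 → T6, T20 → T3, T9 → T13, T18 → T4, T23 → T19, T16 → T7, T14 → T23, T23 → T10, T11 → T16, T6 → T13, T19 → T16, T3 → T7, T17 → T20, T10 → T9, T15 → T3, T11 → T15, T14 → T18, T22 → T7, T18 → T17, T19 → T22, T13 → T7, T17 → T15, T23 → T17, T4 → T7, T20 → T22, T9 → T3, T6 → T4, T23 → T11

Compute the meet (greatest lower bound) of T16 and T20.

Common lower bounds of {T16, T20}: T14, T23.
The greatest among these is T23.

T23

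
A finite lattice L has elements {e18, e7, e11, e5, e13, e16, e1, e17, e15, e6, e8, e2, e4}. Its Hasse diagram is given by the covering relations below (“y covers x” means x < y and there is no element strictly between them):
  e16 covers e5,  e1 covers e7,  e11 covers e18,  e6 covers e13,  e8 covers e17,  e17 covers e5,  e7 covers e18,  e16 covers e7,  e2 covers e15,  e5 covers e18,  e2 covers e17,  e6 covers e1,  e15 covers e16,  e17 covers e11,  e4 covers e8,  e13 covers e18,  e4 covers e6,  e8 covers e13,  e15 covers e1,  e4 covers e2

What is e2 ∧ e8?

e17

Common lower bounds of {e2, e8}: e11, e17, e18, e5.
The greatest among these is e17.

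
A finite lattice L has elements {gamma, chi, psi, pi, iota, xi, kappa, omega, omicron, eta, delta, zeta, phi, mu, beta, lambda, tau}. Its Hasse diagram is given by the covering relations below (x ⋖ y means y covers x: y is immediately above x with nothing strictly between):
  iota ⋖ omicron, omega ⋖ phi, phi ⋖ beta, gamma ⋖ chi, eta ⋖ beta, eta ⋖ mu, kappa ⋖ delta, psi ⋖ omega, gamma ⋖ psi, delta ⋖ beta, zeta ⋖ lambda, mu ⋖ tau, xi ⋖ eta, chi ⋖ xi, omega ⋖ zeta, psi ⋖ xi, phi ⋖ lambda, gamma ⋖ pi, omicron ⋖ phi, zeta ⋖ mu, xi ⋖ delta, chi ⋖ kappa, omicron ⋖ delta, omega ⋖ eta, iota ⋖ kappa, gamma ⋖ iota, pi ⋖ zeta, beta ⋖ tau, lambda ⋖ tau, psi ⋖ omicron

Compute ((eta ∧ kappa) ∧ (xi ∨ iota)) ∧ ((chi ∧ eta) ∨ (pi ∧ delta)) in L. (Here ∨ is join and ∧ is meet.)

eta ∧ kappa = chi
xi ∨ iota = delta
chi ∧ delta = chi
chi ∧ eta = chi
pi ∧ delta = gamma
chi ∨ gamma = chi
chi ∧ chi = chi

chi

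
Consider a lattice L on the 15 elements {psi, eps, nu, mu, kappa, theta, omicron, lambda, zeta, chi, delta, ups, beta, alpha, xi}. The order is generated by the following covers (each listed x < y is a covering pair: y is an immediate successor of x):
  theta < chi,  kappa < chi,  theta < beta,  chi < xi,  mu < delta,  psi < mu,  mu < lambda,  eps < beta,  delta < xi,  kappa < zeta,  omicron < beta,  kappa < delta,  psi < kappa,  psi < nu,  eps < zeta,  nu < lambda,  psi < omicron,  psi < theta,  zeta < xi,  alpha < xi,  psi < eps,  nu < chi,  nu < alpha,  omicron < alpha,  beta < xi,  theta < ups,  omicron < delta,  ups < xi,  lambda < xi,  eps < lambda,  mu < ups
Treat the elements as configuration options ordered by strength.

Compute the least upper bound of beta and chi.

Common upper bounds of {beta, chi}: xi.
The least among these is xi.

xi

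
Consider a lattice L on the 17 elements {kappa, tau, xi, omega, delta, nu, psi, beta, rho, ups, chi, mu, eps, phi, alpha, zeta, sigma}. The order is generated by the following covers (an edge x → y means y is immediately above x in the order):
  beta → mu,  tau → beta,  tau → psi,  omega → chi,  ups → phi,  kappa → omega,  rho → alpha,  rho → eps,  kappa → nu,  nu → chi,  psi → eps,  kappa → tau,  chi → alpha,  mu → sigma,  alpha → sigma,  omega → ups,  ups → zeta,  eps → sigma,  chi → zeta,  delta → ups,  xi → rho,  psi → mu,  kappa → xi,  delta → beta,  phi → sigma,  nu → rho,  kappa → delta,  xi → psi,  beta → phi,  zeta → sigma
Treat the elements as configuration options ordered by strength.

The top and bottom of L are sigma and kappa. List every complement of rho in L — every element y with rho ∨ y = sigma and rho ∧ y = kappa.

beta, delta, phi, ups

Need y with rho ∨ y = sigma and rho ∧ y = kappa.
Checking each element gives: beta, delta, phi, ups.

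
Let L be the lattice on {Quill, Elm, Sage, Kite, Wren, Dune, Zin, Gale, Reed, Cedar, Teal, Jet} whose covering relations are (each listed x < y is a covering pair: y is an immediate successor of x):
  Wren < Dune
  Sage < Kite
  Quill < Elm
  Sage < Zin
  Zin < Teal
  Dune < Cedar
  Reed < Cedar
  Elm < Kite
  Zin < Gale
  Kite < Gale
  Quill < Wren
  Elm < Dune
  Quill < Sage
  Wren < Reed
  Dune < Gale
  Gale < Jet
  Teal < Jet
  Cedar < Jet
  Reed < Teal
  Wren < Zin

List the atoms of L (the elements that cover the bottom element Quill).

Elm, Sage, Wren

The atoms are exactly the elements that cover Quill: Elm, Sage, Wren.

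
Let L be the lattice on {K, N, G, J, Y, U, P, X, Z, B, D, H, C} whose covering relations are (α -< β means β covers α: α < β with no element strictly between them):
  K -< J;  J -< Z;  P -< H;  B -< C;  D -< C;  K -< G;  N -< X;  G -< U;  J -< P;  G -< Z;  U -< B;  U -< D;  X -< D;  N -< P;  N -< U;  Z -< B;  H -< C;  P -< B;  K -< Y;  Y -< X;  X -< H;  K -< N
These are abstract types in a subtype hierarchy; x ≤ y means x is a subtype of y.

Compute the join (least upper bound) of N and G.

Common upper bounds of {N, G}: B, C, D, U.
The least among these is U.

U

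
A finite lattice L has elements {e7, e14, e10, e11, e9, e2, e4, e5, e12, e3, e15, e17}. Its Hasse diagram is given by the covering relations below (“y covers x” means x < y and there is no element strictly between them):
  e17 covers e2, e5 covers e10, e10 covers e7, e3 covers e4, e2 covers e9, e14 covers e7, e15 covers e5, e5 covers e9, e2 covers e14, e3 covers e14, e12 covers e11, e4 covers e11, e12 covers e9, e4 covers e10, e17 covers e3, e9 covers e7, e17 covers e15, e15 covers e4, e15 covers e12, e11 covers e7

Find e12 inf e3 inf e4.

e11

Common lower bounds of {e12, e3, e4}: e11, e7.
The greatest among these is e11.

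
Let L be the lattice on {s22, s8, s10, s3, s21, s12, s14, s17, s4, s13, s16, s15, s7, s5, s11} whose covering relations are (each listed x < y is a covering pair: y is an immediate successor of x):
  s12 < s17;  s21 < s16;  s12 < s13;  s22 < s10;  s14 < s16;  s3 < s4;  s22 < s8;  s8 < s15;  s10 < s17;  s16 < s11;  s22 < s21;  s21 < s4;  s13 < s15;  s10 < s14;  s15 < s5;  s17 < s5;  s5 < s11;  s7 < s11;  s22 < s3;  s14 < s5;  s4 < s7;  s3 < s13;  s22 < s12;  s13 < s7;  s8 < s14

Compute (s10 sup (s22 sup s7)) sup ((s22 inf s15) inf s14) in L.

s11

s22 ∨ s7 = s7
s10 ∨ s7 = s11
s22 ∧ s15 = s22
s22 ∧ s14 = s22
s11 ∨ s22 = s11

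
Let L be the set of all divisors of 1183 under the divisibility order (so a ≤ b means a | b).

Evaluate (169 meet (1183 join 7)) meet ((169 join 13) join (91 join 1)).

1183 ∨ 7 = 1183
169 ∧ 1183 = 169
169 ∨ 13 = 169
91 ∨ 1 = 91
169 ∨ 91 = 1183
169 ∧ 1183 = 169

169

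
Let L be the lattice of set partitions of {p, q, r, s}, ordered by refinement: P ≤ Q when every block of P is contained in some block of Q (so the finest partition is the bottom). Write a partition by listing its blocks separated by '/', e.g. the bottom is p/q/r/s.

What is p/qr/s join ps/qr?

The join of p/qr/s and ps/qr merges any blocks that overlap across the partitions, giving ps/qr.

ps/qr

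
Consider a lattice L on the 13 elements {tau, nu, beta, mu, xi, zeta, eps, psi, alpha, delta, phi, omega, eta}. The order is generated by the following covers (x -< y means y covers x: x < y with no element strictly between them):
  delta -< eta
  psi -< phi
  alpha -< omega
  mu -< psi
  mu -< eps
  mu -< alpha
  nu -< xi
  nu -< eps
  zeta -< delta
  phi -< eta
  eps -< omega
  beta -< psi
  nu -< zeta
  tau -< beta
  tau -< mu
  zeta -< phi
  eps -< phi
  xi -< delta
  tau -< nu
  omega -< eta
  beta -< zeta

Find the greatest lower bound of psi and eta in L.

psi

Common lower bounds of {psi, eta}: beta, mu, psi, tau.
The greatest among these is psi.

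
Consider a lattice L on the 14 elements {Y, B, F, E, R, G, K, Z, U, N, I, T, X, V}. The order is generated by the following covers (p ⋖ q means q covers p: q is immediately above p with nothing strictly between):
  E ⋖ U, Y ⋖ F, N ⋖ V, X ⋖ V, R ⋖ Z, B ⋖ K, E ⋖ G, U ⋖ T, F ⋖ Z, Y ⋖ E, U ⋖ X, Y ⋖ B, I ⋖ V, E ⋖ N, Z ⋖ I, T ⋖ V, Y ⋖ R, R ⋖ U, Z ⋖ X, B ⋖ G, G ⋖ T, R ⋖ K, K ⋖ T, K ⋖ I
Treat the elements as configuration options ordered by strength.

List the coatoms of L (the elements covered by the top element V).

I, N, T, X

The coatoms are exactly the elements covered by V: I, N, T, X.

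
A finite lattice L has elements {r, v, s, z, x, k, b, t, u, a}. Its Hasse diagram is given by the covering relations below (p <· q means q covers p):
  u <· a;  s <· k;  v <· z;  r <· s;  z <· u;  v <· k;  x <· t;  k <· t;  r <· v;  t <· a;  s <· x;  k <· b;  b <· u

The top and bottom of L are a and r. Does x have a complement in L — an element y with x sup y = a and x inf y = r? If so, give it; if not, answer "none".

Need y with x ∨ y = a and x ∧ y = r.
Checking each element gives: z.

z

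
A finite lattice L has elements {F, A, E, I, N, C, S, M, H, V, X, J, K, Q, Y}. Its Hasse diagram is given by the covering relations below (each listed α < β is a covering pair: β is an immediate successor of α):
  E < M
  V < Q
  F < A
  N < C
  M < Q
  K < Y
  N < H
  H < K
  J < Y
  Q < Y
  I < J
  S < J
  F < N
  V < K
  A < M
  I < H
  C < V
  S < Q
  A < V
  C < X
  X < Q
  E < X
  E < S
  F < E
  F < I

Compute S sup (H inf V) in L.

Q

H ∧ V = N
S ∨ N = Q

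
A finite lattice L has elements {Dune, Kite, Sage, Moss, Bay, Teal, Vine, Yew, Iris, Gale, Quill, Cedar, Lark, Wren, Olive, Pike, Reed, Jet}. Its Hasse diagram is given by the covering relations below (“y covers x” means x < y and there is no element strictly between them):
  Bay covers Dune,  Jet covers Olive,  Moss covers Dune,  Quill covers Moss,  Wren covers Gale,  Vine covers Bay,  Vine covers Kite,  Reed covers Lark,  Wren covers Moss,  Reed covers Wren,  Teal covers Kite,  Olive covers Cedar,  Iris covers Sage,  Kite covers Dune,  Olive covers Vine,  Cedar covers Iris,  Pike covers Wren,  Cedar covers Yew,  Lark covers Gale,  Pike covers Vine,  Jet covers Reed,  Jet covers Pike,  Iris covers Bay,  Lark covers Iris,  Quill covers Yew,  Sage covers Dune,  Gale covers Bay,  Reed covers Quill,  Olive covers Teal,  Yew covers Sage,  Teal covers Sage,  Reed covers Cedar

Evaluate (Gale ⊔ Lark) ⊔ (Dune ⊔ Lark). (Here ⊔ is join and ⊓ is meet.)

Gale ∨ Lark = Lark
Dune ∨ Lark = Lark
Lark ∨ Lark = Lark

Lark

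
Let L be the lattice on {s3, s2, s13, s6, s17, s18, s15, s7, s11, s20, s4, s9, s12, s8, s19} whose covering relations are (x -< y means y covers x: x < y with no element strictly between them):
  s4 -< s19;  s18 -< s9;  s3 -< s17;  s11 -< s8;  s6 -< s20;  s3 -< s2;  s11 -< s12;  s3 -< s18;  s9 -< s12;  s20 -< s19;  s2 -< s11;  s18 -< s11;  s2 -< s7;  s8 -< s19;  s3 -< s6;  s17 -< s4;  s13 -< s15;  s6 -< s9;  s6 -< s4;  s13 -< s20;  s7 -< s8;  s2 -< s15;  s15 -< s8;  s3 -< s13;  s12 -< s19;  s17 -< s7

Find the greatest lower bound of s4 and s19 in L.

Common lower bounds of {s4, s19}: s17, s3, s4, s6.
The greatest among these is s4.

s4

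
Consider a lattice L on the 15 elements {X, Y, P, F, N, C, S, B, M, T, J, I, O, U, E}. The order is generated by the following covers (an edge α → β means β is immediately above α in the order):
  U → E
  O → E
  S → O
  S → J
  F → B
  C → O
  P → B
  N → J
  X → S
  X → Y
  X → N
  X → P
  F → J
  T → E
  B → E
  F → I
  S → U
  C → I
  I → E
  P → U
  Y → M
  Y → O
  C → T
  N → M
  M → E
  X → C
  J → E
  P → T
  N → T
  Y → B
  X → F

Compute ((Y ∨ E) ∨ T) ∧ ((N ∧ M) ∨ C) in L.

Y ∨ E = E
E ∨ T = E
N ∧ M = N
N ∨ C = T
E ∧ T = T

T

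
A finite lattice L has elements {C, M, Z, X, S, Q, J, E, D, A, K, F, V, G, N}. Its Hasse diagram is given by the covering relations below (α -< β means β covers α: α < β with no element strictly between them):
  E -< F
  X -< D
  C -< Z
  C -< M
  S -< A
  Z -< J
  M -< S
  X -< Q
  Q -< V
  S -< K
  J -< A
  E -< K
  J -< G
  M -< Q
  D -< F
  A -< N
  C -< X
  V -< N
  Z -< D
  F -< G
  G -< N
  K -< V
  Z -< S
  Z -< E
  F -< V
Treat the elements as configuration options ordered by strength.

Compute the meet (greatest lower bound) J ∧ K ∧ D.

Common lower bounds of {J, K, D}: C, Z.
The greatest among these is Z.

Z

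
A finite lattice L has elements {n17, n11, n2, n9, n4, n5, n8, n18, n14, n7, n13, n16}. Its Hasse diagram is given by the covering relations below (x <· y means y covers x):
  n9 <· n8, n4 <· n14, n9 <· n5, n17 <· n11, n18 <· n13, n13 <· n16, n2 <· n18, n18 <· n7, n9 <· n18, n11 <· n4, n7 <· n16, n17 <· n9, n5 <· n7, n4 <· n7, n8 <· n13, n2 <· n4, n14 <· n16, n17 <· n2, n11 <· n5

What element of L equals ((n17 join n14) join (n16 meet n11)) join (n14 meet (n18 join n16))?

n17 ∨ n14 = n14
n16 ∧ n11 = n11
n14 ∨ n11 = n14
n18 ∨ n16 = n16
n14 ∧ n16 = n14
n14 ∨ n14 = n14

n14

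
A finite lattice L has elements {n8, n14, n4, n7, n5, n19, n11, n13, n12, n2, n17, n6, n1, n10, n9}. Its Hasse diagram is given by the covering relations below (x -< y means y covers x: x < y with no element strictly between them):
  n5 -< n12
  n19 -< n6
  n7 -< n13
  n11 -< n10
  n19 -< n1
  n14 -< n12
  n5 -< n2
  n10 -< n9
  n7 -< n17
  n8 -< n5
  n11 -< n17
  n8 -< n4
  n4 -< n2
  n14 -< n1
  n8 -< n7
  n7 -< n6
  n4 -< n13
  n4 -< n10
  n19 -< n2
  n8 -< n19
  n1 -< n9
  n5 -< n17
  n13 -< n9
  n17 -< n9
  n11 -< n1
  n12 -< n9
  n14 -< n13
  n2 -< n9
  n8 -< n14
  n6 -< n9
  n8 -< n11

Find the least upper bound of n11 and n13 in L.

Common upper bounds of {n11, n13}: n9.
The least among these is n9.

n9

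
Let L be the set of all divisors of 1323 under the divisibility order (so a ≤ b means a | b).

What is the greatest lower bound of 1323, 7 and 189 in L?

7

Common lower bounds of {1323, 7, 189}: 1, 7.
The greatest among these is 7.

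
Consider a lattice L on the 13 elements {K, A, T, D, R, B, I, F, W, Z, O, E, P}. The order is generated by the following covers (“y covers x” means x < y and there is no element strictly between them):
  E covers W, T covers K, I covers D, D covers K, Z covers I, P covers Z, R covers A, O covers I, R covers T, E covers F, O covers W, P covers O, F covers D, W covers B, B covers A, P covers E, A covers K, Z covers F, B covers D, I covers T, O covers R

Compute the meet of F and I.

D

Common lower bounds of {F, I}: D, K.
The greatest among these is D.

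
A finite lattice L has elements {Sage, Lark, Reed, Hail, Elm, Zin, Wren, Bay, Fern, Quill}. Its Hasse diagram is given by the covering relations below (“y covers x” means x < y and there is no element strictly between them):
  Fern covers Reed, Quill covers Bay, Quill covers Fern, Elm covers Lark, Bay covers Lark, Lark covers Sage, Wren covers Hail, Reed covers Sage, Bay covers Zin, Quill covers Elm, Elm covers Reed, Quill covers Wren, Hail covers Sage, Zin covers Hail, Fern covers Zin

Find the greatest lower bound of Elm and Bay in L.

Common lower bounds of {Elm, Bay}: Lark, Sage.
The greatest among these is Lark.

Lark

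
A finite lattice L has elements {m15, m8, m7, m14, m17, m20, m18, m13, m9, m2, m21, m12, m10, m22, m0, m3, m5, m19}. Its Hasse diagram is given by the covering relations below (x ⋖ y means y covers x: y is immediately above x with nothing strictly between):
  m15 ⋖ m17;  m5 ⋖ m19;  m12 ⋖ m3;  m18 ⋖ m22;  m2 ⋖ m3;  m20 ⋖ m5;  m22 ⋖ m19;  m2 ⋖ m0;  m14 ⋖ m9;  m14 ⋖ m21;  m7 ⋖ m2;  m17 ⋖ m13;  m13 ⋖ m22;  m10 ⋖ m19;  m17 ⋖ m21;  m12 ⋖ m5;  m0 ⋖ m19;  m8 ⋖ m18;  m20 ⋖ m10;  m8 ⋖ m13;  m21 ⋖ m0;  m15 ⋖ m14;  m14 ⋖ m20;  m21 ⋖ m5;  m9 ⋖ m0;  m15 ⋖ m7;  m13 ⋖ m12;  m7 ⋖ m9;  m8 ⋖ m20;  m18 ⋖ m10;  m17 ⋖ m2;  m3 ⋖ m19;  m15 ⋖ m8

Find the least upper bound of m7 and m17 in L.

Common upper bounds of {m7, m17}: m0, m19, m2, m3.
The least among these is m2.

m2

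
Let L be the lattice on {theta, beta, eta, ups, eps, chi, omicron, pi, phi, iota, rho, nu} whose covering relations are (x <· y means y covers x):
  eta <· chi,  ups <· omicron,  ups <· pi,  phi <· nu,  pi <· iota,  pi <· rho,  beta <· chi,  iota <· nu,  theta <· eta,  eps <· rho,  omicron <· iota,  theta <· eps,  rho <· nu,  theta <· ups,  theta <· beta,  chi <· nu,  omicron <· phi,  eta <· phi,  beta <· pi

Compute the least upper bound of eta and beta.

chi

Common upper bounds of {eta, beta}: chi, nu.
The least among these is chi.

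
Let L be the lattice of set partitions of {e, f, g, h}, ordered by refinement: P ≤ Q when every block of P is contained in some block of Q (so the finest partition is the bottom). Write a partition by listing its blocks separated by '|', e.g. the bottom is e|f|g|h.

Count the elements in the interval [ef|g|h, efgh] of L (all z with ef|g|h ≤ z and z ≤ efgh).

5

The interval [ef|g|h, efgh] = {efgh, efg|h, efh|g, ef|gh, ef|g|h}, which has 5 elements.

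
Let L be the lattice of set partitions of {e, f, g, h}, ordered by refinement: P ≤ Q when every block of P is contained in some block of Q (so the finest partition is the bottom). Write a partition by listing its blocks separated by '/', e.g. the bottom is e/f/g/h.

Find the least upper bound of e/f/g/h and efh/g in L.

efh/g

Common upper bounds of {e/f/g/h, efh/g}: efgh, efh/g.
The least among these is efh/g.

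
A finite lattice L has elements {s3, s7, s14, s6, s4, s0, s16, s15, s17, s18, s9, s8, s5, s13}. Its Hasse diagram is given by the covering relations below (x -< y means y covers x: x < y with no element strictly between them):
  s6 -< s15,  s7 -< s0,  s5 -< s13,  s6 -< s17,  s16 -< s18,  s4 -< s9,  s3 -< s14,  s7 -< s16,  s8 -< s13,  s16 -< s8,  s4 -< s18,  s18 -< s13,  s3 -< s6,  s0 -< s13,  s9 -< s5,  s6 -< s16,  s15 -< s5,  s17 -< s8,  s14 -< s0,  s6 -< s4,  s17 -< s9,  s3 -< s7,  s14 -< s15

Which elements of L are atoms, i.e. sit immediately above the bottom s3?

s14, s6, s7

The atoms are exactly the elements that cover s3: s14, s6, s7.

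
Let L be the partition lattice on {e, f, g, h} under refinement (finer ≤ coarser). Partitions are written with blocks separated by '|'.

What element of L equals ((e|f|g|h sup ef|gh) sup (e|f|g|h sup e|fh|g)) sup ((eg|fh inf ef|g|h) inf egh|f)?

e|f|g|h ∨ ef|gh = ef|gh
e|f|g|h ∨ e|fh|g = e|fh|g
ef|gh ∨ e|fh|g = efgh
eg|fh ∧ ef|g|h = e|f|g|h
e|f|g|h ∧ egh|f = e|f|g|h
efgh ∨ e|f|g|h = efgh

efgh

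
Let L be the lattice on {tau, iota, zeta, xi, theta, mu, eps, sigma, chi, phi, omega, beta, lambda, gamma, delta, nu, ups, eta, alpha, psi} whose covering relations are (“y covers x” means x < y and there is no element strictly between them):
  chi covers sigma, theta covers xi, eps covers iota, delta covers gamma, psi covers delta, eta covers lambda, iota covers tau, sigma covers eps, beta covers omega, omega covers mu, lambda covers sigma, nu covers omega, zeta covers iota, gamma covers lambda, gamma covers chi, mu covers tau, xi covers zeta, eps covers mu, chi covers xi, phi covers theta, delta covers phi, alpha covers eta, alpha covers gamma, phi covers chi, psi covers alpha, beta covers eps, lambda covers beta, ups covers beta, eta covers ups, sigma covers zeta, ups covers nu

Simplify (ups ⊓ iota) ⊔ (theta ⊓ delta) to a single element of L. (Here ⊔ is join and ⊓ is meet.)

ups ∧ iota = iota
theta ∧ delta = theta
iota ∨ theta = theta

theta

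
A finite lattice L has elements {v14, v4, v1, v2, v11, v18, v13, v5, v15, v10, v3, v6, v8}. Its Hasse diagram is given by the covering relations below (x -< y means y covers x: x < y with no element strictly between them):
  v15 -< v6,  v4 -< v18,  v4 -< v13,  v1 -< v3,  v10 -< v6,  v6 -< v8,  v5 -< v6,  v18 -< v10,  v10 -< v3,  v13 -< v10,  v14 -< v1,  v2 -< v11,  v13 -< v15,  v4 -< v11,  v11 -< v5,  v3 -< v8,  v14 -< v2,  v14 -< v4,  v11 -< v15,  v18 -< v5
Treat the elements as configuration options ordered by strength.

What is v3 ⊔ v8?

Common upper bounds of {v3, v8}: v8.
The least among these is v8.

v8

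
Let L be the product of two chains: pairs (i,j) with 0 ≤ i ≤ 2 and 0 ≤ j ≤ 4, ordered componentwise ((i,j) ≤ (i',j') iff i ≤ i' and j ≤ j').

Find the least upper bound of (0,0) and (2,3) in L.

(2,3)

In a product of chains, the join is componentwise max, giving (2,3).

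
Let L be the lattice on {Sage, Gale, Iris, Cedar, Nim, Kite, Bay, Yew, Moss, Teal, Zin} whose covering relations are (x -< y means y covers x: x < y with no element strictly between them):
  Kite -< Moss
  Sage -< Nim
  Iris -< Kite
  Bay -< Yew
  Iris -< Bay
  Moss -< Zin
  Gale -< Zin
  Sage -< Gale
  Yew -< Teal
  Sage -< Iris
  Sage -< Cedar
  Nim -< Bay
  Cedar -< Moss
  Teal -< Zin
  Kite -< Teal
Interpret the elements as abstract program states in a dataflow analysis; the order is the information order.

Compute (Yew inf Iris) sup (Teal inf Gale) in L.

Yew ∧ Iris = Iris
Teal ∧ Gale = Sage
Iris ∨ Sage = Iris

Iris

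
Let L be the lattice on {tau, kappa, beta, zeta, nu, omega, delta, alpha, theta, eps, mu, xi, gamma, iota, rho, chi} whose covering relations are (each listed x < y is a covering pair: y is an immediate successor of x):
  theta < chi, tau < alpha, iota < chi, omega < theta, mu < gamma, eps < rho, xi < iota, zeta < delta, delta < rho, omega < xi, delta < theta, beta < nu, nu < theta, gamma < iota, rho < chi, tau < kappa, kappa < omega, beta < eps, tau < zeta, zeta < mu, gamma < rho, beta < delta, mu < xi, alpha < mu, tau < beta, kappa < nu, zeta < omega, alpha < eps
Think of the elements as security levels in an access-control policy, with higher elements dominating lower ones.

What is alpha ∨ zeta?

mu

Common upper bounds of {alpha, zeta}: chi, gamma, iota, mu, rho, xi.
The least among these is mu.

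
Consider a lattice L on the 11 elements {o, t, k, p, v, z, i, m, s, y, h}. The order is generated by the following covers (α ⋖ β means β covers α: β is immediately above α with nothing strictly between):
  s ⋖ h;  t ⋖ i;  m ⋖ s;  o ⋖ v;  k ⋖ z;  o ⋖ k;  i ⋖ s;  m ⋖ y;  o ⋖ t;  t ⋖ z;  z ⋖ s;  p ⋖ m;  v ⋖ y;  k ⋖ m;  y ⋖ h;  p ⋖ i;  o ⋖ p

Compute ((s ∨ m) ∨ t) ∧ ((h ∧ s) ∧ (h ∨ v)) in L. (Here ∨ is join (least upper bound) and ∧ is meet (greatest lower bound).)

s ∨ m = s
s ∨ t = s
h ∧ s = s
h ∨ v = h
s ∧ h = s
s ∧ s = s

s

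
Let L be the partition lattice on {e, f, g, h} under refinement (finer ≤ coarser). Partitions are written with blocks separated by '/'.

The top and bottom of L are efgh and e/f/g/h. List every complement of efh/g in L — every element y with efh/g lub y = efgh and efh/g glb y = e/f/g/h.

Need y with efh/g ∨ y = efgh and efh/g ∧ y = e/f/g/h.
Checking each element gives: e/f/gh, e/fg/h, eg/f/h.

e/f/gh, e/fg/h, eg/f/h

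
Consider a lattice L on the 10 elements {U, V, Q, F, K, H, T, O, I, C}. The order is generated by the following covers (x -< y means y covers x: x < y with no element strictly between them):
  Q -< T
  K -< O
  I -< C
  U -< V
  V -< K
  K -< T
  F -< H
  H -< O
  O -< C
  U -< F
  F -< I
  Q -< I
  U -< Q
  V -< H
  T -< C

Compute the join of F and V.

Common upper bounds of {F, V}: C, H, O.
The least among these is H.

H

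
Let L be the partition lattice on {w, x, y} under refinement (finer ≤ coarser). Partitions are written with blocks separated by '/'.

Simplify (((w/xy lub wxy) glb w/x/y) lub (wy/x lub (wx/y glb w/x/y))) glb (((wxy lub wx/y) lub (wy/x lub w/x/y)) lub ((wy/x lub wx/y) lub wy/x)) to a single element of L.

wy/x

w/xy ∨ wxy = wxy
wxy ∧ w/x/y = w/x/y
wx/y ∧ w/x/y = w/x/y
wy/x ∨ w/x/y = wy/x
w/x/y ∨ wy/x = wy/x
wxy ∨ wx/y = wxy
wy/x ∨ w/x/y = wy/x
wxy ∨ wy/x = wxy
wy/x ∨ wx/y = wxy
wxy ∨ wy/x = wxy
wxy ∨ wxy = wxy
wy/x ∧ wxy = wy/x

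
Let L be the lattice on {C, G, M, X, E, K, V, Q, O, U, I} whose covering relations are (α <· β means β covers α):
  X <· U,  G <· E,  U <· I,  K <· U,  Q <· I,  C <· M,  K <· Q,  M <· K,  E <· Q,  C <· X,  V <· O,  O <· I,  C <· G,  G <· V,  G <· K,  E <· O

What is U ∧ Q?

K

Common lower bounds of {U, Q}: C, G, K, M.
The greatest among these is K.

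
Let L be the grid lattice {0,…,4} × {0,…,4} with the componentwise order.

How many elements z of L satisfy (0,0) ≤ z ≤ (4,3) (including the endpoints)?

The interval [(0,0), (4,3)] = {(0,0), (0,1), (0,2), (0,3), (1,0), (1,1), (1,2), (1,3), (2,0), (2,1), (2,2), (2,3), (3,0), (3,1), (3,2), (3,3), (4,0), (4,1), (4,2), (4,3)}, which has 20 elements.

20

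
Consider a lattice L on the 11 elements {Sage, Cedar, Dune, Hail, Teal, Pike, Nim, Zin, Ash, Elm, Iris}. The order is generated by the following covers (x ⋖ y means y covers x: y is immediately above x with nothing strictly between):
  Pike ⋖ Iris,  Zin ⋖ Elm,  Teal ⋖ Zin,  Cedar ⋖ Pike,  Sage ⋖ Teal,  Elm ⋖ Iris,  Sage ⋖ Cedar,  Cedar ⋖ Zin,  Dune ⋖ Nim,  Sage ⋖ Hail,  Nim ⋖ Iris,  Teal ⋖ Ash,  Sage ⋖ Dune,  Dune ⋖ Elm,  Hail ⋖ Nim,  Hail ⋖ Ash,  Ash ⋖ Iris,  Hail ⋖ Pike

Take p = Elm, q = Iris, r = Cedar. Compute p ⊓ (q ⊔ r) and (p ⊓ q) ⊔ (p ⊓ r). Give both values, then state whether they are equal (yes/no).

q ⊔ r = Iris, so p ⊓ (q ⊔ r) = Elm ⊓ Iris = Elm.
p ⊓ q = Elm and p ⊓ r = Cedar, so (p ⊓ q) ⊔ (p ⊓ r) = Elm ⊔ Cedar = Elm.
Equal: yes.

Elm; Elm; yes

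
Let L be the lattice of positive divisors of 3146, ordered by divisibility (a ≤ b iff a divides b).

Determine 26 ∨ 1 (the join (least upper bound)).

26

In the divisibility order, the join is the least common multiple: lcm(26, 1) = 26.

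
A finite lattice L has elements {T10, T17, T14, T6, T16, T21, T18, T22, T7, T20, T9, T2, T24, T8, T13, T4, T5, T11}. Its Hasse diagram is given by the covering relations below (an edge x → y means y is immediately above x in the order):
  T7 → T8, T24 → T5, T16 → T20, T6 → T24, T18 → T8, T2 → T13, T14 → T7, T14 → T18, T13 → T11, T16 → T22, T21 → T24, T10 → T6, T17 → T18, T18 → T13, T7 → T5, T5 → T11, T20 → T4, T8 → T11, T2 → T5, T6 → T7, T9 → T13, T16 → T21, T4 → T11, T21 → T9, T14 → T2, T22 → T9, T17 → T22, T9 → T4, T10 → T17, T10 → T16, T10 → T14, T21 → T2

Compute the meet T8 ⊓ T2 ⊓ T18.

Common lower bounds of {T8, T2, T18}: T10, T14.
The greatest among these is T14.

T14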